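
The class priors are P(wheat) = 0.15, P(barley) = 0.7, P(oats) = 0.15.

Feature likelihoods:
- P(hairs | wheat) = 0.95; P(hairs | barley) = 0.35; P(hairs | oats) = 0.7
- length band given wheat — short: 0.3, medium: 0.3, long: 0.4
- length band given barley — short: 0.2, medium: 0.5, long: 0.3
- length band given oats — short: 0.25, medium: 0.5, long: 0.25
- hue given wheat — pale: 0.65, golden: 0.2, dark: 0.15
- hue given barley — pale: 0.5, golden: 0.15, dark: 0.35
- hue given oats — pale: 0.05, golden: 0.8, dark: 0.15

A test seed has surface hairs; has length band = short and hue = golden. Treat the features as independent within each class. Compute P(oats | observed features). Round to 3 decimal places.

0.569

wheat: 0.15 × 0.95 × 0.3 × 0.2 = 0.00855
barley: 0.7 × 0.35 × 0.2 × 0.15 = 0.00735
oats: 0.15 × 0.7 × 0.25 × 0.8 = 0.021
P(oats | x) = 0.021 / 0.0369 ≈ 0.569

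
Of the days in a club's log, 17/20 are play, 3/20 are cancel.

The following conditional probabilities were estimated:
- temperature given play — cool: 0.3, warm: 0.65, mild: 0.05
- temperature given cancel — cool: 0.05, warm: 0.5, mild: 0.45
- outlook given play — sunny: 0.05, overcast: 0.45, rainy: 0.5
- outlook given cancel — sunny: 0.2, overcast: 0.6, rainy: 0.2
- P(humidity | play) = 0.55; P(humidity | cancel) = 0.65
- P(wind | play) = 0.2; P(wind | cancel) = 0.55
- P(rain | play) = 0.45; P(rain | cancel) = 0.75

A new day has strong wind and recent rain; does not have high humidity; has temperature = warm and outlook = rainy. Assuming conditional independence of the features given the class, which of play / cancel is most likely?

play: 0.85 × 0.65 × 0.5 × (1−0.55) × 0.2 × 0.45 = 0.011188125
cancel: 0.15 × 0.5 × 0.2 × (1−0.65) × 0.55 × 0.75 = 0.002165625
Highest score → play.

play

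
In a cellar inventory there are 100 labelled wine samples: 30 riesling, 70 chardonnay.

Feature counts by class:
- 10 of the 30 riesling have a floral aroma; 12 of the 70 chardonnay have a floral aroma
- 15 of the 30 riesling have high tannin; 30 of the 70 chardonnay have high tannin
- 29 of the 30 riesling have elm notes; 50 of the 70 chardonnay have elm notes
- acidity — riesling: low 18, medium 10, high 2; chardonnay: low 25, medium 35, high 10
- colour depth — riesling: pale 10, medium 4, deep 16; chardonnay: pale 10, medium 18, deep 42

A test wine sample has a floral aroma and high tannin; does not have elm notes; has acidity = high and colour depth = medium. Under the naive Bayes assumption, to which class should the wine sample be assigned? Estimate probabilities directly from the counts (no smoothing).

chardonnay

riesling: (30/100) × (10/30) × (15/30) × (1/30) × (2/30) × (4/30) ≈ 0.0000148148
chardonnay: (70/100) × (12/70) × (30/70) × (20/70) × (10/70) × (18/70) ≈ 0.000539775
Highest score → chardonnay.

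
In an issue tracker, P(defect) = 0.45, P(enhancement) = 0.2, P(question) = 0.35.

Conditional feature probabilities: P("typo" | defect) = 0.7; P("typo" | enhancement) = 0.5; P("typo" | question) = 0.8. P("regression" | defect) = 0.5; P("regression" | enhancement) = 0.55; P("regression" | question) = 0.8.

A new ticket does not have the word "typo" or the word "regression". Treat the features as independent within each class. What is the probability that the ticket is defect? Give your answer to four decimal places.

0.5336

defect: 0.45 × (1−0.7) × (1−0.5) = 0.0675
enhancement: 0.2 × (1−0.5) × (1−0.55) = 0.045
question: 0.35 × (1−0.8) × (1−0.8) = 0.014
P(defect | x) = 0.0675 / 0.1265 ≈ 0.5336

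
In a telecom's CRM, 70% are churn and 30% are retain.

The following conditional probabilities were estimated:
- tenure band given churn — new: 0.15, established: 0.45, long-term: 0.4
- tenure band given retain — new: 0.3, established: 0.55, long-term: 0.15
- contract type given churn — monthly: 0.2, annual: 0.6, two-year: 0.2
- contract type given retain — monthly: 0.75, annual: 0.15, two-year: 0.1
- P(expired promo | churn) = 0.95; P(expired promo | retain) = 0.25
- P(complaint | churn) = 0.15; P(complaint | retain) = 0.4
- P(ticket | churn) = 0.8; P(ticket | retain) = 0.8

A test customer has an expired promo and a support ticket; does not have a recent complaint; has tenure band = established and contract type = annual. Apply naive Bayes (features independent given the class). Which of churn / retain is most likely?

churn: 0.7 × 0.45 × 0.6 × 0.95 × (1−0.15) × 0.8 = 0.122094
retain: 0.3 × 0.55 × 0.15 × 0.25 × (1−0.4) × 0.8 = 0.00297
Highest score → churn.

churn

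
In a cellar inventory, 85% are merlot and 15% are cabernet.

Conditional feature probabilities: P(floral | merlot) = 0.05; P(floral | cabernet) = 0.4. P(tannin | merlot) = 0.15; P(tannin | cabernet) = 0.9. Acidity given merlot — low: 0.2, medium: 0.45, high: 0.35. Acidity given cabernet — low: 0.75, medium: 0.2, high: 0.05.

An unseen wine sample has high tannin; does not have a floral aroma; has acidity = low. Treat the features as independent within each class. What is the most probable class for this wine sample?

merlot: 0.85 × (1−0.05) × 0.15 × 0.2 = 0.024225
cabernet: 0.15 × (1−0.4) × 0.9 × 0.75 = 0.06075
Highest score → cabernet.

cabernet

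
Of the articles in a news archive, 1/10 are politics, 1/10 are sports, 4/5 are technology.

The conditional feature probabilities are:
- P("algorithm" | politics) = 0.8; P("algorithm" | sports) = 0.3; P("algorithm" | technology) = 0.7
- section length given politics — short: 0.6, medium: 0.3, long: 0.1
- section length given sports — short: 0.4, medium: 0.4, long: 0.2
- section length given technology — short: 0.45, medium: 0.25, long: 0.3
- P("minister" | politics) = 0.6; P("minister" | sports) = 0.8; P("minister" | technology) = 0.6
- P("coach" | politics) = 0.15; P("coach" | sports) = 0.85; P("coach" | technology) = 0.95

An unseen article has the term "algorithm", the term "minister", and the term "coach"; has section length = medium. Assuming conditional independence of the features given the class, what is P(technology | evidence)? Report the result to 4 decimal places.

0.8855

politics: 0.1 × 0.8 × 0.3 × 0.6 × 0.15 = 0.00216
sports: 0.1 × 0.3 × 0.4 × 0.8 × 0.85 = 0.00816
technology: 0.8 × 0.7 × 0.25 × 0.6 × 0.95 = 0.0798
P(technology | x) = 0.0798 / 0.09012 ≈ 0.8855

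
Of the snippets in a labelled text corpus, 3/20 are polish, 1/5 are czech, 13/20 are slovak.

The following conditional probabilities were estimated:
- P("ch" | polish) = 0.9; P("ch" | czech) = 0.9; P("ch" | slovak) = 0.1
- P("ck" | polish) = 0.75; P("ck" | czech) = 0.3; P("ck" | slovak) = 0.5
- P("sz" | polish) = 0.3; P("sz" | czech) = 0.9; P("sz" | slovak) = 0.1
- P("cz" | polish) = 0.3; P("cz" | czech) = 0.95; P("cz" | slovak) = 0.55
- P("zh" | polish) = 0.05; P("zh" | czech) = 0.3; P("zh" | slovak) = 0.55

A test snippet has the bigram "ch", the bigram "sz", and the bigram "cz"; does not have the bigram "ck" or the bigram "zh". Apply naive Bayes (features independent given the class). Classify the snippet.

czech

polish: 0.15 × 0.9 × (1−0.75) × 0.3 × 0.3 × (1−0.05) = 0.002885625
czech: 0.2 × 0.9 × (1−0.3) × 0.9 × 0.95 × (1−0.3) = 0.075411
slovak: 0.65 × 0.1 × (1−0.5) × 0.1 × 0.55 × (1−0.55) = 0.000804375
Highest score → czech.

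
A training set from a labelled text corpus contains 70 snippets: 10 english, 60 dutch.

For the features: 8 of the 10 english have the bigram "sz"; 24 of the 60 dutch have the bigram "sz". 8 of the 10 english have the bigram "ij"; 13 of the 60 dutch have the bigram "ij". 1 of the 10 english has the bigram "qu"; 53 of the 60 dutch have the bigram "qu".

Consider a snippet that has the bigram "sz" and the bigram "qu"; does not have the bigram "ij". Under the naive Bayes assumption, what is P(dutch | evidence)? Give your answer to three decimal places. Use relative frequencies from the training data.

0.990

english: (10/70) × (8/10) × (2/10) × (1/10) ≈ 0.00228571
dutch: (60/70) × (24/60) × (47/60) × (53/60) ≈ 0.237238
P(dutch | x) = 0.237238 / 0.23952371 ≈ 0.990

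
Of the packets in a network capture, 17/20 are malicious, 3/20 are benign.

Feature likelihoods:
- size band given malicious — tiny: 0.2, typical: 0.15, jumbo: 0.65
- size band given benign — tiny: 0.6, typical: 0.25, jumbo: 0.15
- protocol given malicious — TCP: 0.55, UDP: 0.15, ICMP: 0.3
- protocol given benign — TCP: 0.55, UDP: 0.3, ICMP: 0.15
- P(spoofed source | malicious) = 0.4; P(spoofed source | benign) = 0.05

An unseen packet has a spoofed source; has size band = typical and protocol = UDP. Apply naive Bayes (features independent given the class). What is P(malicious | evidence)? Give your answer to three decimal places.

malicious: 0.85 × 0.15 × 0.15 × 0.4 = 0.00765
benign: 0.15 × 0.25 × 0.3 × 0.05 = 0.0005625
P(malicious | x) = 0.00765 / 0.0082125 ≈ 0.932

0.932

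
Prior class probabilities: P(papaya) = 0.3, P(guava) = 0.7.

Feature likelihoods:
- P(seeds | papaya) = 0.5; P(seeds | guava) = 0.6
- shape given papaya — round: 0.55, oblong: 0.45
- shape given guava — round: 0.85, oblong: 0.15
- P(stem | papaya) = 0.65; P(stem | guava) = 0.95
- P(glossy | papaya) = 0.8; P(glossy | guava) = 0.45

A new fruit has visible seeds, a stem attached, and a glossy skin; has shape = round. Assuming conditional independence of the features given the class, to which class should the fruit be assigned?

guava

papaya: 0.3 × 0.5 × 0.55 × 0.65 × 0.8 = 0.0429
guava: 0.7 × 0.6 × 0.85 × 0.95 × 0.45 = 0.1526175
Highest score → guava.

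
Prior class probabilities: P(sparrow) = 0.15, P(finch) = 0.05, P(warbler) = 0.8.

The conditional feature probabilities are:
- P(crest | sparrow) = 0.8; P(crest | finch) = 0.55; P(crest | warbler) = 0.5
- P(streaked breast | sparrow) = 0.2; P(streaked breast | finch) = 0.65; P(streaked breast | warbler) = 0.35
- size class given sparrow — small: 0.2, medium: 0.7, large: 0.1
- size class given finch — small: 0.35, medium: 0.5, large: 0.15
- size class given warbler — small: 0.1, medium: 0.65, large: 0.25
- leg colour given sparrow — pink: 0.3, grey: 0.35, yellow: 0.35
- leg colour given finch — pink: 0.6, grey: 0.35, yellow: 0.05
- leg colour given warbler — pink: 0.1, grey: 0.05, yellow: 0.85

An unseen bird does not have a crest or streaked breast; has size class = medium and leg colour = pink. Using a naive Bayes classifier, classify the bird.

sparrow: 0.15 × (1−0.8) × (1−0.2) × 0.7 × 0.3 = 0.00504
finch: 0.05 × (1−0.55) × (1−0.65) × 0.5 × 0.6 = 0.0023625
warbler: 0.8 × (1−0.5) × (1−0.35) × 0.65 × 0.1 = 0.0169
Highest score → warbler.

warbler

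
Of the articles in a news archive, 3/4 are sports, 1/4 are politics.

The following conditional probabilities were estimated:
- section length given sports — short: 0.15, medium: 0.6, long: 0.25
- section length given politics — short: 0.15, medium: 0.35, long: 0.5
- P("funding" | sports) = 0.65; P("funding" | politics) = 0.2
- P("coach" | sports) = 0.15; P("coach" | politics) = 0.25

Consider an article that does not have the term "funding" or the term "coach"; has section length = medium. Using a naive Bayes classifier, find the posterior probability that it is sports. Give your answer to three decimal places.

sports: 0.75 × 0.6 × (1−0.65) × (1−0.15) = 0.133875
politics: 0.25 × 0.35 × (1−0.2) × (1−0.25) = 0.0525
P(sports | x) = 0.133875 / 0.186375 ≈ 0.718

0.718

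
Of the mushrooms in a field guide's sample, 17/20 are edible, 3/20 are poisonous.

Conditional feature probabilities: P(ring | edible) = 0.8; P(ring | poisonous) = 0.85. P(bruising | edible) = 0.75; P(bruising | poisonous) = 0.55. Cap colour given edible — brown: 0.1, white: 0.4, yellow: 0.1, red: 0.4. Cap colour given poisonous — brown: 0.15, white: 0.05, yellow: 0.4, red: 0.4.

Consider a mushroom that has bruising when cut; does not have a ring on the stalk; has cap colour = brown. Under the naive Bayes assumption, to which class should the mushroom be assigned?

edible: 0.85 × (1−0.8) × 0.75 × 0.1 = 0.01275
poisonous: 0.15 × (1−0.85) × 0.55 × 0.15 = 0.00185625
Highest score → edible.

edible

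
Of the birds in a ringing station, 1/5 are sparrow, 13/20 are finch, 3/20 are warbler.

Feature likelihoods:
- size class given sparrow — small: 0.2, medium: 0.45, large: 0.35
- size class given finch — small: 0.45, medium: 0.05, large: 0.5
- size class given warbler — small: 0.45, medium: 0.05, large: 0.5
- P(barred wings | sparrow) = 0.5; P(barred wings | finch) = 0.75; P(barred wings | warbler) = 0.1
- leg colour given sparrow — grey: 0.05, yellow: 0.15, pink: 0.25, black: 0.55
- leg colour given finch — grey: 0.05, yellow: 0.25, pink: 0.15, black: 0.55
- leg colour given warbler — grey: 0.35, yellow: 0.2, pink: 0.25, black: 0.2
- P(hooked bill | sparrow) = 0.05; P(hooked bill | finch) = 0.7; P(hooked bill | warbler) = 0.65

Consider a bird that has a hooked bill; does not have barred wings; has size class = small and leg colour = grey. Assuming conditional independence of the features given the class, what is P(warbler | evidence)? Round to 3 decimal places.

0.841

sparrow: 0.2 × 0.2 × (1−0.5) × 0.05 × 0.05 = 0.00005
finch: 0.65 × 0.45 × (1−0.75) × 0.05 × 0.7 = 0.002559375
warbler: 0.15 × 0.45 × (1−0.1) × 0.35 × 0.65 = 0.013820625
P(warbler | x) = 0.013820625 / 0.01643 ≈ 0.841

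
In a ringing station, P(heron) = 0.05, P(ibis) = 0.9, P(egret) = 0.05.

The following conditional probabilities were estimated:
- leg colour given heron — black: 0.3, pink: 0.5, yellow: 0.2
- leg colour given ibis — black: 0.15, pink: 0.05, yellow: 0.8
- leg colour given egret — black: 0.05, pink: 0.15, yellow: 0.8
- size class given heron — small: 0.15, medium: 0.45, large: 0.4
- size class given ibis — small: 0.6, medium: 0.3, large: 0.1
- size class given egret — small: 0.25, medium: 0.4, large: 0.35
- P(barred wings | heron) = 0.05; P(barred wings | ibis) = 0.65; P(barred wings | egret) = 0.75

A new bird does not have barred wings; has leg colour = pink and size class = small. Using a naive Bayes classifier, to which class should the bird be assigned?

ibis

heron: 0.05 × 0.5 × 0.15 × (1−0.05) = 0.0035625
ibis: 0.9 × 0.05 × 0.6 × (1−0.65) = 0.00945
egret: 0.05 × 0.15 × 0.25 × (1−0.75) = 0.00046875
Highest score → ibis.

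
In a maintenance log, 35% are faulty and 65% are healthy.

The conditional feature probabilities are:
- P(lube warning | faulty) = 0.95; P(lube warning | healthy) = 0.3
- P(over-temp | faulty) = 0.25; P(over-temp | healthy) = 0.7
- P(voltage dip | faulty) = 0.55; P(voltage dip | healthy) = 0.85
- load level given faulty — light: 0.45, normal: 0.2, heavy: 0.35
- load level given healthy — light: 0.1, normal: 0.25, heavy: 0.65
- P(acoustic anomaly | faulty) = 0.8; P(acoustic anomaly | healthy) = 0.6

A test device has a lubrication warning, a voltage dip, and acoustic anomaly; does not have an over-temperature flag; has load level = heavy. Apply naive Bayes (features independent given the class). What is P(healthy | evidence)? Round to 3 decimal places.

0.336

faulty: 0.35 × 0.95 × (1−0.25) × 0.55 × 0.35 × 0.8 = 0.03840375
healthy: 0.65 × 0.3 × (1−0.7) × 0.85 × 0.65 × 0.6 = 0.01939275
P(healthy | x) = 0.01939275 / 0.0577965 ≈ 0.336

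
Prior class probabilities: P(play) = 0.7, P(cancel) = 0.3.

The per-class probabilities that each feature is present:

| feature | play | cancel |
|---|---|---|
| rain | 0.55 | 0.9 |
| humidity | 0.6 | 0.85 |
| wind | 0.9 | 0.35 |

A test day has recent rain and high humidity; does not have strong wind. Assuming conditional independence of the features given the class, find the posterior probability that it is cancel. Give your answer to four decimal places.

0.8659

play: 0.7 × 0.55 × 0.6 × (1−0.9) = 0.0231
cancel: 0.3 × 0.9 × 0.85 × (1−0.35) = 0.149175
P(cancel | x) = 0.149175 / 0.172275 ≈ 0.8659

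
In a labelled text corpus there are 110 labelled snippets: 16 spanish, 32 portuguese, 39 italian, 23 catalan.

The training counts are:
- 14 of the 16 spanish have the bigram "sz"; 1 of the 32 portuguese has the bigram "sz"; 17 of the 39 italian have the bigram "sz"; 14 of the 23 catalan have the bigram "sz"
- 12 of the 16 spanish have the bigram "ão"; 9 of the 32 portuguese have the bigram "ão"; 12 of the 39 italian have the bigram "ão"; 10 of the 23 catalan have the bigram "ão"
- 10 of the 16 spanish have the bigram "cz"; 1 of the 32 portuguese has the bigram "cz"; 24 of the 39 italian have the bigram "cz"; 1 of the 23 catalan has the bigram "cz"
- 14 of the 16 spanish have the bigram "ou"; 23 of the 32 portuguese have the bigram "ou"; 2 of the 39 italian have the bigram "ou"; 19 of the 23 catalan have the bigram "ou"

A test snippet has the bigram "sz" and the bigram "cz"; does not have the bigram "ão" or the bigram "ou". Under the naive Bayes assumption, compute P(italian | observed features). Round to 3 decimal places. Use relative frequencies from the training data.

0.953

spanish: (16/110) × (14/16) × (4/16) × (10/16) × (2/16) ≈ 0.0024858
portuguese: (32/110) × (1/32) × (23/32) × (1/32) × (9/32) ≈ 0.0000574285
italian: (39/110) × (17/39) × (27/39) × (24/39) × (37/39) ≈ 0.0624653
catalan: (23/110) × (14/23) × (13/23) × (1/23) × (4/23) ≈ 0.000543945
P(italian | x) = 0.0624653 / 0.0655524735 ≈ 0.953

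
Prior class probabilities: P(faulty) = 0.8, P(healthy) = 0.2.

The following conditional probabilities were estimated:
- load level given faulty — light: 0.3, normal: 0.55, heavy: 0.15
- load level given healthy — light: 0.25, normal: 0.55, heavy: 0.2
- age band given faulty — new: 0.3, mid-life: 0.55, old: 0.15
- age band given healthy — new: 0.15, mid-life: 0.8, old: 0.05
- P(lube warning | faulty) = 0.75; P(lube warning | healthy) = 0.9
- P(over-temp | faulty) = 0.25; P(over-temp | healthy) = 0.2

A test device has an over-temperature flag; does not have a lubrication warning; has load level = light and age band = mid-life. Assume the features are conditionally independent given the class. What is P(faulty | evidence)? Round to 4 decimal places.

faulty: 0.8 × 0.3 × 0.55 × (1−0.75) × 0.25 = 0.00825
healthy: 0.2 × 0.25 × 0.8 × (1−0.9) × 0.2 = 0.0008
P(faulty | x) = 0.00825 / 0.00905 ≈ 0.9116

0.9116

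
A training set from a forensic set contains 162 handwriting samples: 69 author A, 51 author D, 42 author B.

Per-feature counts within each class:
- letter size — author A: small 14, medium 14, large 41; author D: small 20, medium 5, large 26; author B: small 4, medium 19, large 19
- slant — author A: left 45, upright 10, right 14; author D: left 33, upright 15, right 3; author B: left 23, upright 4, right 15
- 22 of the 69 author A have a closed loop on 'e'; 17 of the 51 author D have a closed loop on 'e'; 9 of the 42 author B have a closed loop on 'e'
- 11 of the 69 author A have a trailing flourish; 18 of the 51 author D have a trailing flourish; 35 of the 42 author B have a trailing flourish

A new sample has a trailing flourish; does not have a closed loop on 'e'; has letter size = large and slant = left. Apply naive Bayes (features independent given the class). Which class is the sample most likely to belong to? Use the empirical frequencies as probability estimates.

author B

author A: (69/162) × (41/69) × (45/69) × (47/69) × (11/69) ≈ 0.0179236
author D: (51/162) × (26/51) × (33/51) × (34/51) × (18/51) ≈ 0.024435
author B: (42/162) × (19/42) × (23/42) × (33/42) × (35/42) ≈ 0.0420533
Highest score → author B.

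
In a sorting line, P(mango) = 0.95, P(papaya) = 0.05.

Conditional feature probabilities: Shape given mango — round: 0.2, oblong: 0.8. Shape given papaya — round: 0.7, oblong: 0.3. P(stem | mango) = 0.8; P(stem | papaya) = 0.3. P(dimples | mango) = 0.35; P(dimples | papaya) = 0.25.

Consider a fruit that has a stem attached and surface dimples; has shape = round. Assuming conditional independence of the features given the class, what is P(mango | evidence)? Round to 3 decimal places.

mango: 0.95 × 0.2 × 0.8 × 0.35 = 0.0532
papaya: 0.05 × 0.7 × 0.3 × 0.25 = 0.002625
P(mango | x) = 0.0532 / 0.055825 ≈ 0.953

0.953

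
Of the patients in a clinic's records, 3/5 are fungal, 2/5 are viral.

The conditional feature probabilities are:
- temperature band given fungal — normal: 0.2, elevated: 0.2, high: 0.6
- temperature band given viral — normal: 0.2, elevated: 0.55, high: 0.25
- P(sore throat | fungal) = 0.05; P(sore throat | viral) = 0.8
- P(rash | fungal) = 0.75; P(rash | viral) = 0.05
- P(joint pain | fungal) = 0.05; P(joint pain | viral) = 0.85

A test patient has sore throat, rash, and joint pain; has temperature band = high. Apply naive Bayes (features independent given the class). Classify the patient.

fungal: 0.6 × 0.6 × 0.05 × 0.75 × 0.05 = 0.000675
viral: 0.4 × 0.25 × 0.8 × 0.05 × 0.85 = 0.0034
Highest score → viral.

viral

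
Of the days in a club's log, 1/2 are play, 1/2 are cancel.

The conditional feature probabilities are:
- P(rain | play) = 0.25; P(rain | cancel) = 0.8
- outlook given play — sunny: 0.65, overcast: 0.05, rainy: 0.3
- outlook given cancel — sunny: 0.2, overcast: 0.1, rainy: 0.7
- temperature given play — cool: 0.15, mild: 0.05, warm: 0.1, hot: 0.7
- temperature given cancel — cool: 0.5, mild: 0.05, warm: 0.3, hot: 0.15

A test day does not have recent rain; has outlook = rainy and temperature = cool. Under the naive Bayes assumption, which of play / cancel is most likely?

cancel

play: 0.5 × (1−0.25) × 0.3 × 0.15 = 0.016875
cancel: 0.5 × (1−0.8) × 0.7 × 0.5 = 0.035
Highest score → cancel.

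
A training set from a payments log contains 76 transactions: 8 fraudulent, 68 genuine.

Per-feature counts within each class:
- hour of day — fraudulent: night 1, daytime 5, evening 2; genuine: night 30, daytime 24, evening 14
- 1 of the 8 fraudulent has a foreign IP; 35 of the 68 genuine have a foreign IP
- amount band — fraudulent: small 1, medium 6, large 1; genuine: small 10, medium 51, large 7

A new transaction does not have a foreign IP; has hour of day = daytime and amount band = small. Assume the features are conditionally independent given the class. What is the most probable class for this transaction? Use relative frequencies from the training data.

fraudulent: (8/76) × (5/8) × (7/8) × (1/8) ≈ 0.00719572
genuine: (68/76) × (24/68) × (33/68) × (10/68) ≈ 0.0225369
Highest score → genuine.

genuine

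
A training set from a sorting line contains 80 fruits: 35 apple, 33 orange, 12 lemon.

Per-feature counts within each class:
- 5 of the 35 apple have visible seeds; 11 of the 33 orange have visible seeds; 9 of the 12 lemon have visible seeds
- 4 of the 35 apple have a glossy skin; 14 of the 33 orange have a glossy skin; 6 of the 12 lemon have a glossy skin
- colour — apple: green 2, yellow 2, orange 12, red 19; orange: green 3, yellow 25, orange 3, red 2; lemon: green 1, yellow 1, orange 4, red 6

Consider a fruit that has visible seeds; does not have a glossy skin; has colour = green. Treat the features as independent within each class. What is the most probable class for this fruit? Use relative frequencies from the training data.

apple: (35/80) × (5/35) × (31/35) × (2/35) ≈ 0.00316327
orange: (33/80) × (11/33) × (19/33) × (3/33) ≈ 0.00719697
lemon: (12/80) × (9/12) × (6/12) × (1/12) = 0.0046875
Highest score → orange.

orange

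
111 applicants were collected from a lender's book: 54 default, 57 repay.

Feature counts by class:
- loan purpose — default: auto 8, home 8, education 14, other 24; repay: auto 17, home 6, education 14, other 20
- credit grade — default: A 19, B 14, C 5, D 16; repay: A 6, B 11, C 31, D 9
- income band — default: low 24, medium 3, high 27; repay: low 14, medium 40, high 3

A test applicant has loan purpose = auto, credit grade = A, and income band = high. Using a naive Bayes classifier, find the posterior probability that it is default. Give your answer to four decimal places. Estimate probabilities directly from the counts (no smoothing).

0.9373

default: (54/111) × (8/54) × (19/54) × (27/54) ≈ 0.0126793
repay: (57/111) × (17/57) × (6/57) × (3/57) ≈ 0.000848494
P(default | x) = 0.0126793 / 0.013527794 ≈ 0.9373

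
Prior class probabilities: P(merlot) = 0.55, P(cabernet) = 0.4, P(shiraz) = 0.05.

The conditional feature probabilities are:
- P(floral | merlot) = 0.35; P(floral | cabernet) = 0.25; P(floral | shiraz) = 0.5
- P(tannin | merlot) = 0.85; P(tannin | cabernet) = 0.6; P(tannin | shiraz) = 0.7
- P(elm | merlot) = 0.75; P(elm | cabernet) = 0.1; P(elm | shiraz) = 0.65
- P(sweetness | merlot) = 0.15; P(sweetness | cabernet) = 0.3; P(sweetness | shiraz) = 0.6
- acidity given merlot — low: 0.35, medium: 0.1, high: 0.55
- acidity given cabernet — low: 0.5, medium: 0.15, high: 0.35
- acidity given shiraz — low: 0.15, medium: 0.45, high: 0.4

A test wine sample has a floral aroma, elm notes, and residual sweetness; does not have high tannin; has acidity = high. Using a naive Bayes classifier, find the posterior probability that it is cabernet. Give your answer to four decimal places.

merlot: 0.55 × 0.35 × (1−0.85) × 0.75 × 0.15 × 0.55 = 0.001786640625
cabernet: 0.4 × 0.25 × (1−0.6) × 0.1 × 0.3 × 0.35 = 0.00042
shiraz: 0.05 × 0.5 × (1−0.7) × 0.65 × 0.6 × 0.4 = 0.00117
P(cabernet | x) = 0.00042 / 0.003376640625 ≈ 0.1244

0.1244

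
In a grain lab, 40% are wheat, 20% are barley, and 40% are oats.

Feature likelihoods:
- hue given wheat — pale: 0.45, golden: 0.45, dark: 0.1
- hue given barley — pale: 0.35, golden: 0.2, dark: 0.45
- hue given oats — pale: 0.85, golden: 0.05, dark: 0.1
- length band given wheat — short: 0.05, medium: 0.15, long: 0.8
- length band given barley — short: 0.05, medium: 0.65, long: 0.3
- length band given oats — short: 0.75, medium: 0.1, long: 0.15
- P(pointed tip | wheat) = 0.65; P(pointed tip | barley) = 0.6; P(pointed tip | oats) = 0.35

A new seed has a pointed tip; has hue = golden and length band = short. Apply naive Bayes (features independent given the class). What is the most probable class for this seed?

wheat: 0.4 × 0.45 × 0.05 × 0.65 = 0.00585
barley: 0.2 × 0.2 × 0.05 × 0.6 = 0.0012
oats: 0.4 × 0.05 × 0.75 × 0.35 = 0.00525
Highest score → wheat.

wheat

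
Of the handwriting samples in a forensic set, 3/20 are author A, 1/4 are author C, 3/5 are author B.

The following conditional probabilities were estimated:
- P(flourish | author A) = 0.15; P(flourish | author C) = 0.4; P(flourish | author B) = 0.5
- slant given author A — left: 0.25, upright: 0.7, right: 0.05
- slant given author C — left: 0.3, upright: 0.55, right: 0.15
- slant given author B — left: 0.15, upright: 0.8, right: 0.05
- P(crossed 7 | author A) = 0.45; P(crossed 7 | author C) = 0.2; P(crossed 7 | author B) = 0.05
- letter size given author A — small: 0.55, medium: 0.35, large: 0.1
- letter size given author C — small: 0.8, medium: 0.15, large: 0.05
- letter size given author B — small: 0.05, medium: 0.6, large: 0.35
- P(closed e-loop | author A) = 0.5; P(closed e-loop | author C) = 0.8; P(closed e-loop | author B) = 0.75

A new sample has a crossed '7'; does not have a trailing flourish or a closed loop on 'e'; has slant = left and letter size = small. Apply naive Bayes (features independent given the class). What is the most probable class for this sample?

author A

author A: 0.15 × (1−0.15) × 0.25 × 0.45 × 0.55 × (1−0.5) = 0.00394453125
author C: 0.25 × (1−0.4) × 0.3 × 0.2 × 0.8 × (1−0.8) = 0.00144
author B: 0.6 × (1−0.5) × 0.15 × 0.05 × 0.05 × (1−0.75) = 0.000028125
Highest score → author A.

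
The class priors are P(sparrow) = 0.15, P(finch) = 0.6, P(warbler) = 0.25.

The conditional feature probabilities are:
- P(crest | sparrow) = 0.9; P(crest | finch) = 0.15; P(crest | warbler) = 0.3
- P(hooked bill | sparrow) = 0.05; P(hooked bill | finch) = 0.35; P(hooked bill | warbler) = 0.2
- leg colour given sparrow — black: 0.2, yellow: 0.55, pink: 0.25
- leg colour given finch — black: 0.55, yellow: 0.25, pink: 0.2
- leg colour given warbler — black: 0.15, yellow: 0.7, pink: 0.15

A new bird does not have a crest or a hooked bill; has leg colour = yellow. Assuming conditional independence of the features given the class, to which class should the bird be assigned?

warbler

sparrow: 0.15 × (1−0.9) × (1−0.05) × 0.55 = 0.0078375
finch: 0.6 × (1−0.15) × (1−0.35) × 0.25 = 0.082875
warbler: 0.25 × (1−0.3) × (1−0.2) × 0.7 = 0.098
Highest score → warbler.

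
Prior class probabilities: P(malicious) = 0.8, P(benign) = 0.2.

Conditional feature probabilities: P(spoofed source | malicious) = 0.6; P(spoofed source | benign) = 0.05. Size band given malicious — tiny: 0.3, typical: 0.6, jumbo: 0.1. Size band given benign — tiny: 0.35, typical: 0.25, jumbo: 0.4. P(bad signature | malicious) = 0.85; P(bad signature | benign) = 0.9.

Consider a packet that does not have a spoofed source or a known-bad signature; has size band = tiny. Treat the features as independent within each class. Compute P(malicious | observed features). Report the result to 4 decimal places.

malicious: 0.8 × (1−0.6) × 0.3 × (1−0.85) = 0.0144
benign: 0.2 × (1−0.05) × 0.35 × (1−0.9) = 0.00665
P(malicious | x) = 0.0144 / 0.02105 ≈ 0.6841

0.6841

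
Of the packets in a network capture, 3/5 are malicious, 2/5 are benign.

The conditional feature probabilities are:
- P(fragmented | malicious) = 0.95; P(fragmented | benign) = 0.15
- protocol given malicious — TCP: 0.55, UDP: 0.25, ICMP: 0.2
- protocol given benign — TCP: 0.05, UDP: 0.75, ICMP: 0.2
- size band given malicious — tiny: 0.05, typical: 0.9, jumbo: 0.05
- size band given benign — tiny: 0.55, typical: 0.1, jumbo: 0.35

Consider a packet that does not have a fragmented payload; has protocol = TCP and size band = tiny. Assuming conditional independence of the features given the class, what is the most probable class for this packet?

malicious: 0.6 × (1−0.95) × 0.55 × 0.05 = 0.000825
benign: 0.4 × (1−0.15) × 0.05 × 0.55 = 0.00935
Highest score → benign.

benign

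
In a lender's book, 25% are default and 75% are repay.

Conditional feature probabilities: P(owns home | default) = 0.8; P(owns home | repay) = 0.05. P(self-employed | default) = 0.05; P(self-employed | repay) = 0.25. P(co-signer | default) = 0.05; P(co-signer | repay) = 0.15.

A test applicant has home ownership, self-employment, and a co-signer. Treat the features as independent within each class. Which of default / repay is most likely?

repay

default: 0.25 × 0.8 × 0.05 × 0.05 = 0.0005
repay: 0.75 × 0.05 × 0.25 × 0.15 = 0.00140625
Highest score → repay.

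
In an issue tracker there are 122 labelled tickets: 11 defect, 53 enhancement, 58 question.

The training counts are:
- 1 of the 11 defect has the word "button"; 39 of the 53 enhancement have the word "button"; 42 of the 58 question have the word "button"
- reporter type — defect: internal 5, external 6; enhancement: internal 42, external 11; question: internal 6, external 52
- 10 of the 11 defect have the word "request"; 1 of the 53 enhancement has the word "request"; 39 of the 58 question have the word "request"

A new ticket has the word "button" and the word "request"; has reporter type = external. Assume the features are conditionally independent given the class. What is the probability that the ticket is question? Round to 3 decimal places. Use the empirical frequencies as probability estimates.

defect: (11/122) × (1/11) × (6/11) × (10/11) ≈ 0.00406449
enhancement: (53/122) × (39/53) × (11/53) × (1/53) ≈ 0.00125183
question: (58/122) × (42/58) × (52/58) × (39/58) ≈ 0.20754
P(question | x) = 0.20754 / 0.21285632 ≈ 0.975

0.975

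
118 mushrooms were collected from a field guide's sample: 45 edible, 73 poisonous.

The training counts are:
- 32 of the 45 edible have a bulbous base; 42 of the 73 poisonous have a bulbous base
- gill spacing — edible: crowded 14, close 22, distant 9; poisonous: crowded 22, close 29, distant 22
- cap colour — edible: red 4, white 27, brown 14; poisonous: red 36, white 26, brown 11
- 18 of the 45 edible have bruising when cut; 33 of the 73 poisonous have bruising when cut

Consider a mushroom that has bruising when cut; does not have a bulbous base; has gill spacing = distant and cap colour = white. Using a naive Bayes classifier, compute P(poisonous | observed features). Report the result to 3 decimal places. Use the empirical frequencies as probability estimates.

edible: (45/118) × (13/45) × (9/45) × (27/45) × (18/45) ≈ 0.00528814
poisonous: (73/118) × (31/73) × (22/73) × (26/73) × (33/73) ≈ 0.0127474
P(poisonous | x) = 0.0127474 / 0.01803554 ≈ 0.707

0.707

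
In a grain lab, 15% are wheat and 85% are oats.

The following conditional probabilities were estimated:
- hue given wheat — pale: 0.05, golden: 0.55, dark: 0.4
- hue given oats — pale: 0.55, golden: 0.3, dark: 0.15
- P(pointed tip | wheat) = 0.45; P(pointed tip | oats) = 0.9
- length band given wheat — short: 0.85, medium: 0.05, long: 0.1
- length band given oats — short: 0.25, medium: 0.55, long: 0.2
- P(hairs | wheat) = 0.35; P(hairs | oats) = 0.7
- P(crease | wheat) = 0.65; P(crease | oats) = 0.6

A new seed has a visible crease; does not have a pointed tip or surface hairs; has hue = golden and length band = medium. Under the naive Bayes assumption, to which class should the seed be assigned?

oats

wheat: 0.15 × 0.55 × (1−0.45) × 0.05 × (1−0.35) × 0.65 = 0.000958546875
oats: 0.85 × 0.3 × (1−0.9) × 0.55 × (1−0.7) × 0.6 = 0.0025245
Highest score → oats.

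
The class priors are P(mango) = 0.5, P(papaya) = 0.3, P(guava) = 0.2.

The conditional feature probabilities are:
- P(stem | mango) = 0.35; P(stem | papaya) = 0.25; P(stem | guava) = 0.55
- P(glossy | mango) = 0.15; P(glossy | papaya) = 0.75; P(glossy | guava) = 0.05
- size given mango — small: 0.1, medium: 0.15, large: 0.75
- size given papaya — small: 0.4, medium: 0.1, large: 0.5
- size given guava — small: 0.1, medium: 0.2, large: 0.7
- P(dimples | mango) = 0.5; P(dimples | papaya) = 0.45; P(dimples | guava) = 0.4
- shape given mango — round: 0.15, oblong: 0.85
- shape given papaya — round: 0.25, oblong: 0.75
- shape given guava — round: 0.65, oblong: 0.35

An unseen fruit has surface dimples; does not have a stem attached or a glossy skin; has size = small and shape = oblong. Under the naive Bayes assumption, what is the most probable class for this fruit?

mango

mango: 0.5 × (1−0.35) × (1−0.15) × 0.1 × 0.5 × 0.85 = 0.011740625
papaya: 0.3 × (1−0.25) × (1−0.75) × 0.4 × 0.45 × 0.75 = 0.00759375
guava: 0.2 × (1−0.55) × (1−0.05) × 0.1 × 0.4 × 0.35 = 0.001197
Highest score → mango.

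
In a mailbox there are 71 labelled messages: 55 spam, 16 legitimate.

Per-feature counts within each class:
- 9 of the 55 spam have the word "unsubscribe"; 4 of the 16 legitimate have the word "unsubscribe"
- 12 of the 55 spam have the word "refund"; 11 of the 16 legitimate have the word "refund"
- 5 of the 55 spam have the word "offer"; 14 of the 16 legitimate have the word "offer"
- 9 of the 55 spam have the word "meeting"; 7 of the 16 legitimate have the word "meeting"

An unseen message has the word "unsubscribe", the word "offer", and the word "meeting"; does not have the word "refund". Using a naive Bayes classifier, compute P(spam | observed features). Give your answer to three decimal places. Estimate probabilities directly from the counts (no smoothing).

spam: (55/71) × (9/55) × (43/55) × (5/55) × (9/55) ≈ 0.00147427
legitimate: (16/71) × (4/16) × (5/16) × (14/16) × (7/16) ≈ 0.00673966
P(spam | x) = 0.00147427 / 0.00821393 ≈ 0.179

0.179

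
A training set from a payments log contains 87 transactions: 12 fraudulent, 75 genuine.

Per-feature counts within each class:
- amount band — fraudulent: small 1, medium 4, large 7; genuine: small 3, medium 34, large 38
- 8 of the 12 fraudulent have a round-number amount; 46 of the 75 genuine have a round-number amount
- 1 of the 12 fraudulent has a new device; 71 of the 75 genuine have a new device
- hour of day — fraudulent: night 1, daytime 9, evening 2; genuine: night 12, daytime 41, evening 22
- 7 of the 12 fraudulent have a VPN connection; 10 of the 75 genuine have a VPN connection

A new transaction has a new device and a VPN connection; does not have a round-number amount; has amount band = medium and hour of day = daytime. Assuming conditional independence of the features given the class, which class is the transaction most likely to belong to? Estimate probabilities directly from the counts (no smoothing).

fraudulent: (12/87) × (4/12) × (4/12) × (1/12) × (9/12) × (7/12) ≈ 0.000558748
genuine: (75/87) × (34/75) × (29/75) × (71/75) × (41/75) × (10/75) ≈ 0.0104269
Highest score → genuine.

genuine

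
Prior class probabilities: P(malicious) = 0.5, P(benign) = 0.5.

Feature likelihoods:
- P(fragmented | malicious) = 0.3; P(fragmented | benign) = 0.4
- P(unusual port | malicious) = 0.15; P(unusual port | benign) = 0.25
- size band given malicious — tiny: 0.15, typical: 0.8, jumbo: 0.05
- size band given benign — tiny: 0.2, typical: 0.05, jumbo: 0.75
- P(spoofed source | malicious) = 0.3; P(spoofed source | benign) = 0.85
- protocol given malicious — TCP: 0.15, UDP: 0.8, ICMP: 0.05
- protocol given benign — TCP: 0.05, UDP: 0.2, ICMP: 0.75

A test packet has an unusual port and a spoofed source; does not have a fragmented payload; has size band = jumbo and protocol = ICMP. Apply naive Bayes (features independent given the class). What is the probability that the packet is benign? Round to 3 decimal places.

0.999

malicious: 0.5 × (1−0.3) × 0.15 × 0.05 × 0.3 × 0.05 = 0.000039375
benign: 0.5 × (1−0.4) × 0.25 × 0.75 × 0.85 × 0.75 = 0.035859375
P(benign | x) = 0.035859375 / 0.03589875 ≈ 0.999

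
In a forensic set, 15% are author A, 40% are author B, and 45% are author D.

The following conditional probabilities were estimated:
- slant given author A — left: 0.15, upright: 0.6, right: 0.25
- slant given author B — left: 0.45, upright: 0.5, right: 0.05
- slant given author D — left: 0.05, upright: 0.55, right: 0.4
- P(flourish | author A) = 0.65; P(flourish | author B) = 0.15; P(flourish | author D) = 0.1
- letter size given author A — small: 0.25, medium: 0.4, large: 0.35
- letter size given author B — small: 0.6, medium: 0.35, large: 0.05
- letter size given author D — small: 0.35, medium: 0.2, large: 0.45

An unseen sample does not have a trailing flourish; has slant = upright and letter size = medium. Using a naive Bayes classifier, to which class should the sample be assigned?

author B

author A: 0.15 × 0.6 × (1−0.65) × 0.4 = 0.0126
author B: 0.4 × 0.5 × (1−0.15) × 0.35 = 0.0595
author D: 0.45 × 0.55 × (1−0.1) × 0.2 = 0.04455
Highest score → author B.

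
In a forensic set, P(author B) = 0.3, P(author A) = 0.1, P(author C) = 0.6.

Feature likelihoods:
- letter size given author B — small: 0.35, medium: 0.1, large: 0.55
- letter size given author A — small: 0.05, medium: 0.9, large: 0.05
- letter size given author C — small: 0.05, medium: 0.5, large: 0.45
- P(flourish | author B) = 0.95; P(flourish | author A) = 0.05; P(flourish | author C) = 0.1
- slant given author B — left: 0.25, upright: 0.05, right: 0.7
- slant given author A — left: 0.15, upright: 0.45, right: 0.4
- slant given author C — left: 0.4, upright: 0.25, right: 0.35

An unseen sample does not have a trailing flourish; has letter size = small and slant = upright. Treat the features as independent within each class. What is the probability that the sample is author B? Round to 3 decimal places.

0.029

author B: 0.3 × 0.35 × (1−0.95) × 0.05 = 0.0002625
author A: 0.1 × 0.05 × (1−0.05) × 0.45 = 0.0021375
author C: 0.6 × 0.05 × (1−0.1) × 0.25 = 0.00675
P(author B | x) = 0.0002625 / 0.00915 ≈ 0.029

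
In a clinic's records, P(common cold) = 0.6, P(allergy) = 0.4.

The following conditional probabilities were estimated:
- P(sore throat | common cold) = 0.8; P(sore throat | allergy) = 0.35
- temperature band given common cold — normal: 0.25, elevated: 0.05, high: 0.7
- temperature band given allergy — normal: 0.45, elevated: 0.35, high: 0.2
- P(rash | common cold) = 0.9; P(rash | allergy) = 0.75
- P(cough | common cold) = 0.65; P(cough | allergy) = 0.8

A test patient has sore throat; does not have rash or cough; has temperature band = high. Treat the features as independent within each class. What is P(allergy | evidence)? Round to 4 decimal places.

common cold: 0.6 × 0.8 × 0.7 × (1−0.9) × (1−0.65) = 0.01176
allergy: 0.4 × 0.35 × 0.2 × (1−0.75) × (1−0.8) = 0.0014
P(allergy | x) = 0.0014 / 0.01316 ≈ 0.1064

0.1064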